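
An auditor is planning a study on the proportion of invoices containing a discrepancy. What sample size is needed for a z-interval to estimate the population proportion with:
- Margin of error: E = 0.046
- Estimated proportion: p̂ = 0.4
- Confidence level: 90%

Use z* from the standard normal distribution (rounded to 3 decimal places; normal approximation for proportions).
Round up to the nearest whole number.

Using z* for proportion z-interval (normal approximation).

For 90% confidence, z* = 1.645 (from standard normal table)

Sample size formula for proportion z-interval: n = z*²p̂(1-p̂)/E²

n = 1.645² × 0.4 × 0.6 / 0.046²
  = 2.706025 × 0.24 / 0.002116
  = 306.9216

Round up to the nearest whole number: n = 307

307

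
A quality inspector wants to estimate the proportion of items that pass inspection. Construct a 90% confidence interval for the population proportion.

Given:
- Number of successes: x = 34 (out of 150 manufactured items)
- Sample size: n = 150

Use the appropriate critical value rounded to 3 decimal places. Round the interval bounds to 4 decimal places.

Sample proportion: p̂ = 34/150 = 0.226667

Check conditions for normal approximation:
  np̂ = 34 ≥ 10 ✓
  n(1-p̂) = 116 ≥ 10 ✓

The sample is large enough, so use a z-interval (normal approximation) for the proportion.

For 90% confidence, z* = 1.645 (from standard normal table)

Standard error: SE = √(p̂(1-p̂)/n) = √(0.226667×0.773333/150) = 0.03418468

Margin of error: E = z* × SE = 1.645 × 0.03418468 = 0.056234

Z-interval: p̂ ± E = 0.226667 ± 0.056234 = (0.170433, 0.282900)

Rounded to 4 decimal places:

(0.1704, 0.2829)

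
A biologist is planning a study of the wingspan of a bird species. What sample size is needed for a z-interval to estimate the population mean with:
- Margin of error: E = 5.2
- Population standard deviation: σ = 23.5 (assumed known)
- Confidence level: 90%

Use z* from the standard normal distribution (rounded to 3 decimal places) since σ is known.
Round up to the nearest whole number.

Using z* since population σ is known (z-interval formula).

For 90% confidence, z* = 1.645 (from standard normal table)

Sample size formula for z-interval: n = (z*σ/E)²

n = (1.645 × 23.5 / 5.2)²
  = (7.434135)²
  = 55.2664

Round up to the nearest whole number: n = 56

56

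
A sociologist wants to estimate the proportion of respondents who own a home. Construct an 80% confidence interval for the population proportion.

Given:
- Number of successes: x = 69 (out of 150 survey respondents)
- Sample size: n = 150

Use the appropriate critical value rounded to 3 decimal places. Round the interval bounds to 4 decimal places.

Sample proportion: p̂ = 69/150 = 0.460000

Check conditions for normal approximation:
  np̂ = 69 ≥ 10 ✓
  n(1-p̂) = 81 ≥ 10 ✓

The sample is large enough, so use a z-interval (normal approximation) for the proportion.

For 80% confidence, z* = 1.282 (from standard normal table)

Standard error: SE = √(p̂(1-p̂)/n) = √(0.460000×0.540000/150) = 0.04069398

Margin of error: E = z* × SE = 1.282 × 0.04069398 = 0.052170

Z-interval: p̂ ± E = 0.460000 ± 0.052170 = (0.407830, 0.512170)

Rounded to 4 decimal places:

(0.4078, 0.5122)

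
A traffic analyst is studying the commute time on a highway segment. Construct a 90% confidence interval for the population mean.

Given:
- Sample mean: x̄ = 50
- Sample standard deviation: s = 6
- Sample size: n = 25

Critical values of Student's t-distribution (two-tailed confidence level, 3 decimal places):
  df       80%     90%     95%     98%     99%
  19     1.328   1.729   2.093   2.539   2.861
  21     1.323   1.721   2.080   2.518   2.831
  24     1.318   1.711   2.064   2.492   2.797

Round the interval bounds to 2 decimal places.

The population standard deviation σ is unknown (only the sample standard deviation s is given), so use a t-interval with df = n - 1 = 25 - 1 = 24.

For 90% confidence with df = 24, t* = 1.711 (from t-table)

Standard error: SE = s/√n = 6/√25 = 1.200000

Margin of error: E = t* × SE = 1.711 × 1.200000 = 2.0532

T-interval: x̄ ± E = 50 ± 2.0532 = (47.9468, 52.0532)

Rounded to 2 decimal places:

(47.95, 52.05)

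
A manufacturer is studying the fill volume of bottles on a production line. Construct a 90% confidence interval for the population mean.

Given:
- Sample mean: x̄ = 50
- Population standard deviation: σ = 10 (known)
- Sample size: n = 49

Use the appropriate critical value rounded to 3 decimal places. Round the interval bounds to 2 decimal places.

The population standard deviation σ is known, so use a z-interval (standard normal critical value).

For 90% confidence, z* = 1.645 (from standard normal table)

Standard error: SE = σ/√n = 10/√49 = 1.428571

Margin of error: E = z* × SE = 1.645 × 1.428571 = 2.3500

Z-interval: x̄ ± E = 50 ± 2.3500 = (47.6500, 52.3500)

Rounded to 2 decimal places:

(47.65, 52.35)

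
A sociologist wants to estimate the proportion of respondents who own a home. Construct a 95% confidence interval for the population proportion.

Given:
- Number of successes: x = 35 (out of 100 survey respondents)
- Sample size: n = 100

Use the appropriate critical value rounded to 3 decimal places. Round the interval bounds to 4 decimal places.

Sample proportion: p̂ = 35/100 = 0.350000

Check conditions for normal approximation:
  np̂ = 35 ≥ 10 ✓
  n(1-p̂) = 65 ≥ 10 ✓

The sample is large enough, so use a z-interval (normal approximation) for the proportion.

For 95% confidence, z* = 1.96 (from standard normal table)

Standard error: SE = √(p̂(1-p̂)/n) = √(0.350000×0.650000/100) = 0.04769696

Margin of error: E = z* × SE = 1.96 × 0.04769696 = 0.093486

Z-interval: p̂ ± E = 0.350000 ± 0.093486 = (0.256514, 0.443486)

Rounded to 4 decimal places:

(0.2565, 0.4435)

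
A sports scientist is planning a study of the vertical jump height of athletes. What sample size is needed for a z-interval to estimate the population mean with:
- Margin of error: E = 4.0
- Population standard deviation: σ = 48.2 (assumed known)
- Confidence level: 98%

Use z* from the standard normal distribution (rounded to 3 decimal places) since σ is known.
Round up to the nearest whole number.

Using z* since population σ is known (z-interval formula).

For 98% confidence, z* = 2.326 (from standard normal table)

Sample size formula for z-interval: n = (z*σ/E)²

n = (2.326 × 48.2 / 4.0)²
  = (28.028300)²
  = 785.5856

Round up to the nearest whole number: n = 786

786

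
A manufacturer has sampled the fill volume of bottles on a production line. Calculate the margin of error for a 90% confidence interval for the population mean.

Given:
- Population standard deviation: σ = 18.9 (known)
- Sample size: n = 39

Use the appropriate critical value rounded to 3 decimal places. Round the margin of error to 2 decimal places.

The population standard deviation σ is known, so use the z-interval margin of error formula.

For 90% confidence, z* = 1.645 (from standard normal table)

Margin of error formula for z-interval: E = z* × σ/√n

E = 1.645 × 18.9/√39
  = 1.645 × 3.026422
  = 4.9785

Rounded to 2 decimal places:

4.98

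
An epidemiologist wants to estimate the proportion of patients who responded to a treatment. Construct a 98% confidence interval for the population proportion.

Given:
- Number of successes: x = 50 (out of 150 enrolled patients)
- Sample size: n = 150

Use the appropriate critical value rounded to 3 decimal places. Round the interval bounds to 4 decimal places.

Sample proportion: p̂ = 50/150 = 0.333333

Check conditions for normal approximation:
  np̂ = 50 ≥ 10 ✓
  n(1-p̂) = 100 ≥ 10 ✓

The sample is large enough, so use a z-interval (normal approximation) for the proportion.

For 98% confidence, z* = 2.326 (from standard normal table)

Standard error: SE = √(p̂(1-p̂)/n) = √(0.333333×0.666667/150) = 0.03849002

Margin of error: E = z* × SE = 2.326 × 0.03849002 = 0.089528

Z-interval: p̂ ± E = 0.333333 ± 0.089528 = (0.243806, 0.422861)

Rounded to 4 decimal places:

(0.2438, 0.4229)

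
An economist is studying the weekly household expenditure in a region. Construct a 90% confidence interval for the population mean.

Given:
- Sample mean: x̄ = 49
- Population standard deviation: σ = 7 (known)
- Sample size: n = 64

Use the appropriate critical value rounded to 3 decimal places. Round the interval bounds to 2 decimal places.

The population standard deviation σ is known, so use a z-interval (standard normal critical value).

For 90% confidence, z* = 1.645 (from standard normal table)

Standard error: SE = σ/√n = 7/√64 = 0.875000

Margin of error: E = z* × SE = 1.645 × 0.875000 = 1.4394

Z-interval: x̄ ± E = 49 ± 1.4394 = (47.5606, 50.4394)

Rounded to 2 decimal places:

(47.56, 50.44)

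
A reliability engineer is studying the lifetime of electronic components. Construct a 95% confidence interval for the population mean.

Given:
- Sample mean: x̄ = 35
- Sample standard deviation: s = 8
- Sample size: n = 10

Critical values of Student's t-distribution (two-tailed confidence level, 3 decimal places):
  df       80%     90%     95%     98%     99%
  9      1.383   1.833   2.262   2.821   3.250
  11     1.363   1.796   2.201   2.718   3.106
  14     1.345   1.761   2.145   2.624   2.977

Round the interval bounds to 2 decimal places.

The population standard deviation σ is unknown (only the sample standard deviation s is given), so use a t-interval with df = n - 1 = 10 - 1 = 9.

For 95% confidence with df = 9, t* = 2.262 (from t-table)

Standard error: SE = s/√n = 8/√10 = 2.529822

Margin of error: E = t* × SE = 2.262 × 2.529822 = 5.7225

T-interval: x̄ ± E = 35 ± 5.7225 = (29.2775, 40.7225)

Rounded to 2 decimal places:

(29.28, 40.72)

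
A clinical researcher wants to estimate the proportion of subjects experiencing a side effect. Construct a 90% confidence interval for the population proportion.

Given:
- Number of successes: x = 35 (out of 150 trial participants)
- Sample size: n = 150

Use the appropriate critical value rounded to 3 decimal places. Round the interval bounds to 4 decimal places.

Sample proportion: p̂ = 35/150 = 0.233333

Check conditions for normal approximation:
  np̂ = 35 ≥ 10 ✓
  n(1-p̂) = 115 ≥ 10 ✓

The sample is large enough, so use a z-interval (normal approximation) for the proportion.

For 90% confidence, z* = 1.645 (from standard normal table)

Standard error: SE = √(p̂(1-p̂)/n) = √(0.233333×0.766667/150) = 0.03453393

Margin of error: E = z* × SE = 1.645 × 0.03453393 = 0.056808

Z-interval: p̂ ± E = 0.233333 ± 0.056808 = (0.176525, 0.290142)

Rounded to 4 decimal places:

(0.1765, 0.2901)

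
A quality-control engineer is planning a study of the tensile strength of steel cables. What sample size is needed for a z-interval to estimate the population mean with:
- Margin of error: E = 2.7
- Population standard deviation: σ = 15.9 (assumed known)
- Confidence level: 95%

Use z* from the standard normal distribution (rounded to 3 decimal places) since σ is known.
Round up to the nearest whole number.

Using z* since population σ is known (z-interval formula).

For 95% confidence, z* = 1.96 (from standard normal table)

Sample size formula for z-interval: n = (z*σ/E)²

n = (1.96 × 15.9 / 2.7)²
  = (11.542222)²
  = 133.2229

Round up to the nearest whole number: n = 134

134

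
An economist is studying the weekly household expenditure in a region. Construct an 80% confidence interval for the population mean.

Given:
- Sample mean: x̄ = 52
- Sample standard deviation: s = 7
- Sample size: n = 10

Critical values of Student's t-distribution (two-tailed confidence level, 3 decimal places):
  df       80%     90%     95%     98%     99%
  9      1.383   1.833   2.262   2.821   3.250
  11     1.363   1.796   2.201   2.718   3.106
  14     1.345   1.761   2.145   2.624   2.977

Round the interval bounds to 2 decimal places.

The population standard deviation σ is unknown (only the sample standard deviation s is given), so use a t-interval with df = n - 1 = 10 - 1 = 9.

For 80% confidence with df = 9, t* = 1.383 (from t-table)

Standard error: SE = s/√n = 7/√10 = 2.213594

Margin of error: E = t* × SE = 1.383 × 2.213594 = 3.0614

T-interval: x̄ ± E = 52 ± 3.0614 = (48.9386, 55.0614)

Rounded to 2 decimal places:

(48.94, 55.06)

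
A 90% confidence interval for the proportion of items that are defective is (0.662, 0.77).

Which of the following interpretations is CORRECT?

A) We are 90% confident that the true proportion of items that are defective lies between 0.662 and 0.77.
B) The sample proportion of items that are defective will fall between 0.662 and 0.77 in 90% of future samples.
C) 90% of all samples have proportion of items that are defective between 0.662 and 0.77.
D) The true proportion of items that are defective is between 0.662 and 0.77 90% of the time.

A confidence interval represents our confidence in the procedure, not a probability statement about the parameter.

Key concept: If we repeated this sampling process many times and computed a 90% CI each time, about 90% of those intervals would contain the true population parameter.

For this specific interval (0.662, 0.77):
- Midpoint (point estimate): 0.716
- Margin of error: 0.054

The correct interpretation is the one stating confidence that the true parameter lies in the interval — option A.

A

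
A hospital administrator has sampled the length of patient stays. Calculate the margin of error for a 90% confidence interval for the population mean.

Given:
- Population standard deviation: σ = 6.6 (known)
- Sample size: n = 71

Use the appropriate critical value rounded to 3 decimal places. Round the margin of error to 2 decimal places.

The population standard deviation σ is known, so use the z-interval margin of error formula.

For 90% confidence, z* = 1.645 (from standard normal table)

Margin of error formula for z-interval: E = z* × σ/√n

E = 1.645 × 6.6/√71
  = 1.645 × 0.783276
  = 1.2885

Rounded to 2 decimal places:

1.29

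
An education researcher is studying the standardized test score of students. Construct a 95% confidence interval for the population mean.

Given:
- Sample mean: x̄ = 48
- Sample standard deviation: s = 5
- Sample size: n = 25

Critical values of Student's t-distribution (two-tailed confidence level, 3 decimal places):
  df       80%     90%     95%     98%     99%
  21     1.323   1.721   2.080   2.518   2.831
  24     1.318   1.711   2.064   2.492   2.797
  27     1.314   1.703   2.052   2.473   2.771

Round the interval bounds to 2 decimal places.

The population standard deviation σ is unknown (only the sample standard deviation s is given), so use a t-interval with df = n - 1 = 25 - 1 = 24.

For 95% confidence with df = 24, t* = 2.064 (from t-table)

Standard error: SE = s/√n = 5/√25 = 1.000000

Margin of error: E = t* × SE = 2.064 × 1.000000 = 2.0640

T-interval: x̄ ± E = 48 ± 2.0640 = (45.9360, 50.0640)

Rounded to 2 decimal places:

(45.94, 50.06)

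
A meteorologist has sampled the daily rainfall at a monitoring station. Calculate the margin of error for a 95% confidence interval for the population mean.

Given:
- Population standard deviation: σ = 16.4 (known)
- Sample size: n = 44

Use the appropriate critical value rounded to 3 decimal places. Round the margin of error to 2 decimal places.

The population standard deviation σ is known, so use the z-interval margin of error formula.

For 95% confidence, z* = 1.96 (from standard normal table)

Margin of error formula for z-interval: E = z* × σ/√n

E = 1.96 × 16.4/√44
  = 1.96 × 2.472393
  = 4.8459

Rounded to 2 decimal places:

4.85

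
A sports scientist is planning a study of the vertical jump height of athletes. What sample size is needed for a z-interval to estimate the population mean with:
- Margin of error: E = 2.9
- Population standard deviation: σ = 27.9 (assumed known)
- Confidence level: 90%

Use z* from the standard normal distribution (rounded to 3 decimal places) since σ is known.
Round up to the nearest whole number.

Using z* since population σ is known (z-interval formula).

For 90% confidence, z* = 1.645 (from standard normal table)

Sample size formula for z-interval: n = (z*σ/E)²

n = (1.645 × 27.9 / 2.9)²
  = (15.826034)²
  = 250.4634

Round up to the nearest whole number: n = 251

251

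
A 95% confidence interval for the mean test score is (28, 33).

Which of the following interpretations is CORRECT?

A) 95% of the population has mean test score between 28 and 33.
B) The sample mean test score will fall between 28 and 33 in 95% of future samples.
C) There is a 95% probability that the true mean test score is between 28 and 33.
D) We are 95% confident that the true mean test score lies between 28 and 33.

A confidence interval represents our confidence in the procedure, not a probability statement about the parameter.

Key concept: If we repeated this sampling process many times and computed a 95% CI each time, about 95% of those intervals would contain the true population parameter.

For this specific interval (28, 33):
- Midpoint (point estimate): 30.5
- Margin of error: 2.5

The correct interpretation is the one stating confidence that the true parameter lies in the interval — option D.

D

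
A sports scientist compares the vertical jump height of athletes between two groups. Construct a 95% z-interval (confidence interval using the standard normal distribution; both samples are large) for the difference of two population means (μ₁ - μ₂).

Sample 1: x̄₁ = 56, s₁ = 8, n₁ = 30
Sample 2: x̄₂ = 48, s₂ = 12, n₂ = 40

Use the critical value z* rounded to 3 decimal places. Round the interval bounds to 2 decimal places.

Both samples are large (n₁ = 30 ≥ 30, n₂ = 40 ≥ 30), so a z-interval for the difference of means applies.

Point estimate: x̄₁ - x̄₂ = 56 - 48 = 8

Standard error: SE = √(s₁²/n₁ + s₂²/n₂)
= √(8²/30 + 12²/40)
= √(2.133333 + 3.600000)
= 2.394438

For 95% confidence, z* = 1.96 (from standard normal table)
Margin of error: E = z* × SE = 1.96 × 2.394438 = 4.6931

Z-interval: (x̄₁ - x̄₂) ± E = 8 ± 4.6931 = (3.3069, 12.6931)

Rounded to 2 decimal places:

(3.31, 12.69)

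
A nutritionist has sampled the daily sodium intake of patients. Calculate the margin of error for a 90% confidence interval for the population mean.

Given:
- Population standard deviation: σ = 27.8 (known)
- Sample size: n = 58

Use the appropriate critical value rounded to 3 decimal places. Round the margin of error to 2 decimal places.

The population standard deviation σ is known, so use the z-interval margin of error formula.

For 90% confidence, z* = 1.645 (from standard normal table)

Margin of error formula for z-interval: E = z* × σ/√n

E = 1.645 × 27.8/√58
  = 1.645 × 3.650319
  = 6.0048

Rounded to 2 decimal places:

6.00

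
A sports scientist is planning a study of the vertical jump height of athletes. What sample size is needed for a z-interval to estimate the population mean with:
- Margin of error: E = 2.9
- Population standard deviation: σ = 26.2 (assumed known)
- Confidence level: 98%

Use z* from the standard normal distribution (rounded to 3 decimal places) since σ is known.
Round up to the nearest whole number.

Using z* since population σ is known (z-interval formula).

For 98% confidence, z* = 2.326 (from standard normal table)

Sample size formula for z-interval: n = (z*σ/E)²

n = (2.326 × 26.2 / 2.9)²
  = (21.014207)²
  = 441.5969

Round up to the nearest whole number: n = 442

442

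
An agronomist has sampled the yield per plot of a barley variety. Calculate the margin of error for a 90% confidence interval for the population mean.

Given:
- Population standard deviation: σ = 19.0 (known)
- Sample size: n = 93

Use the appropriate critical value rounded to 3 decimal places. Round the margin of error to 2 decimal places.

The population standard deviation σ is known, so use the z-interval margin of error formula.

For 90% confidence, z* = 1.645 (from standard normal table)

Margin of error formula for z-interval: E = z* × σ/√n

E = 1.645 × 19.0/√93
  = 1.645 × 1.970208
  = 3.2410

Rounded to 2 decimal places:

3.24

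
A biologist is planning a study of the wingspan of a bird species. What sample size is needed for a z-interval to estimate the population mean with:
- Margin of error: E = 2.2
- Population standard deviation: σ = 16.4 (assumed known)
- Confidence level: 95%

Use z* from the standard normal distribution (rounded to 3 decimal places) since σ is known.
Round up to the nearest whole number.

Using z* since population σ is known (z-interval formula).

For 95% confidence, z* = 1.96 (from standard normal table)

Sample size formula for z-interval: n = (z*σ/E)²

n = (1.96 × 16.4 / 2.2)²
  = (14.610909)²
  = 213.4787

Round up to the nearest whole number: n = 214

214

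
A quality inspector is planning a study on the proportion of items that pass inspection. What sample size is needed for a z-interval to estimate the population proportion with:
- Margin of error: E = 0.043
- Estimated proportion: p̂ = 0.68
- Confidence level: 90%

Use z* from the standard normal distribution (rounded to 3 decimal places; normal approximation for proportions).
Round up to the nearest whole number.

Using z* for proportion z-interval (normal approximation).

For 90% confidence, z* = 1.645 (from standard normal table)

Sample size formula for proportion z-interval: n = z*²p̂(1-p̂)/E²

n = 1.645² × 0.68 × 0.32 / 0.043²
  = 2.706025 × 0.2176 / 0.001849
  = 318.4592

Round up to the nearest whole number: n = 319

319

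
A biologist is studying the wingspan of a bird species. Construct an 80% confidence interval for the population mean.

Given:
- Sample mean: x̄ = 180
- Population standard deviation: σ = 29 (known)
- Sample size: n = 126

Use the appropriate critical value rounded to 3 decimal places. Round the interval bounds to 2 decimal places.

The population standard deviation σ is known, so use a z-interval (standard normal critical value).

For 80% confidence, z* = 1.282 (from standard normal table)

Standard error: SE = σ/√n = 29/√126 = 2.583525

Margin of error: E = z* × SE = 1.282 × 2.583525 = 3.3121

Z-interval: x̄ ± E = 180 ± 3.3121 = (176.6879, 183.3121)

Rounded to 2 decimal places:

(176.69, 183.31)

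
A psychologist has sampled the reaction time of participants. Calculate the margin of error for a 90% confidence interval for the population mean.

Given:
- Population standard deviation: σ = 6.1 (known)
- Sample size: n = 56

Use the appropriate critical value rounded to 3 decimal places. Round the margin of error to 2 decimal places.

The population standard deviation σ is known, so use the z-interval margin of error formula.

For 90% confidence, z* = 1.645 (from standard normal table)

Margin of error formula for z-interval: E = z* × σ/√n

E = 1.645 × 6.1/√56
  = 1.645 × 0.815147
  = 1.3409

Rounded to 2 decimal places:

1.34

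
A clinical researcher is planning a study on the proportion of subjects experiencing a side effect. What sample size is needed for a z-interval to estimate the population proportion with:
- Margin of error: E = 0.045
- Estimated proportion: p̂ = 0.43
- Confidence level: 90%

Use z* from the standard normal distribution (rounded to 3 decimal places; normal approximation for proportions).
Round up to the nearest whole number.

Using z* for proportion z-interval (normal approximation).

For 90% confidence, z* = 1.645 (from standard normal table)

Sample size formula for proportion z-interval: n = z*²p̂(1-p̂)/E²

n = 1.645² × 0.43 × 0.57 / 0.045²
  = 2.706025 × 0.2451 / 0.002025
  = 327.5292

Round up to the nearest whole number: n = 328

328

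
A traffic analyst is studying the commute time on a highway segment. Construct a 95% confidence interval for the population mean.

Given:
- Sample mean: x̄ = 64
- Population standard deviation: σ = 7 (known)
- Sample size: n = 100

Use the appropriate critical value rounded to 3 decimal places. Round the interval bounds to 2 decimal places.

The population standard deviation σ is known, so use a z-interval (standard normal critical value).

For 95% confidence, z* = 1.96 (from standard normal table)

Standard error: SE = σ/√n = 7/√100 = 0.700000

Margin of error: E = z* × SE = 1.96 × 0.700000 = 1.3720

Z-interval: x̄ ± E = 64 ± 1.3720 = (62.6280, 65.3720)

Rounded to 2 decimal places:

(62.63, 65.37)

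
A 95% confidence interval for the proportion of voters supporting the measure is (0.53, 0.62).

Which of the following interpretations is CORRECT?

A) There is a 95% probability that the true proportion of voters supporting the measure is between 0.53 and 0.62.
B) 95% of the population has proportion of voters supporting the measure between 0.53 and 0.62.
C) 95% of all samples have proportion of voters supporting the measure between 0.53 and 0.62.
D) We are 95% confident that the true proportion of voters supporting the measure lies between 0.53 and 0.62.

A confidence interval represents our confidence in the procedure, not a probability statement about the parameter.

Key concept: If we repeated this sampling process many times and computed a 95% CI each time, about 95% of those intervals would contain the true population parameter.

For this specific interval (0.53, 0.62):
- Midpoint (point estimate): 0.575
- Margin of error: 0.045

The correct interpretation is the one stating confidence that the true parameter lies in the interval — option D.

D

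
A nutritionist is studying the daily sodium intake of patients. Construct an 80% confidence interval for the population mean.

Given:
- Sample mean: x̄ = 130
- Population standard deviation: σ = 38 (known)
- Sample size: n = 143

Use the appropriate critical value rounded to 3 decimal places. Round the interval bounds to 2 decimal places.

The population standard deviation σ is known, so use a z-interval (standard normal critical value).

For 80% confidence, z* = 1.282 (from standard normal table)

Standard error: SE = σ/√n = 38/√143 = 3.177720

Margin of error: E = z* × SE = 1.282 × 3.177720 = 4.0738

Z-interval: x̄ ± E = 130 ± 4.0738 = (125.9262, 134.0738)

Rounded to 2 decimal places:

(125.93, 134.07)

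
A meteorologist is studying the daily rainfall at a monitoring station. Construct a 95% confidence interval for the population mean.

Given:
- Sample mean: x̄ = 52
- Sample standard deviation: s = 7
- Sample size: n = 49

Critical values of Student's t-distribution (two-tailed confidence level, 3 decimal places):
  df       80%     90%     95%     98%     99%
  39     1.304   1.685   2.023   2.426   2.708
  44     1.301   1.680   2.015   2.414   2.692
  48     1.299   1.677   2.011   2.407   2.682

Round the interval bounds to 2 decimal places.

The population standard deviation σ is unknown (only the sample standard deviation s is given), so use a t-interval with df = n - 1 = 49 - 1 = 48.

For 95% confidence with df = 48, t* = 2.011 (from t-table)

Standard error: SE = s/√n = 7/√49 = 1.000000

Margin of error: E = t* × SE = 2.011 × 1.000000 = 2.0110

T-interval: x̄ ± E = 52 ± 2.0110 = (49.9890, 54.0110)

Rounded to 2 decimal places:

(49.99, 54.01)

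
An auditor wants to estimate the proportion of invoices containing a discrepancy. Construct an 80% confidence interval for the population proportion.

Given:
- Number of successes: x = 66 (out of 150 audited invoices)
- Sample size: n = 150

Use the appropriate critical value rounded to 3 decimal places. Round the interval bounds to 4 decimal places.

Sample proportion: p̂ = 66/150 = 0.440000

Check conditions for normal approximation:
  np̂ = 66 ≥ 10 ✓
  n(1-p̂) = 84 ≥ 10 ✓

The sample is large enough, so use a z-interval (normal approximation) for the proportion.

For 80% confidence, z* = 1.282 (from standard normal table)

Standard error: SE = √(p̂(1-p̂)/n) = √(0.440000×0.560000/150) = 0.04052982

Margin of error: E = z* × SE = 1.282 × 0.04052982 = 0.051959

Z-interval: p̂ ± E = 0.440000 ± 0.051959 = (0.388041, 0.491959)

Rounded to 4 decimal places:

(0.3880, 0.4920)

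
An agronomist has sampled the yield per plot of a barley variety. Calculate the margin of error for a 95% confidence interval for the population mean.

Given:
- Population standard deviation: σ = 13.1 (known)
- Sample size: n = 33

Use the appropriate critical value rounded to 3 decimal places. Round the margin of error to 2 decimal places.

The population standard deviation σ is known, so use the z-interval margin of error formula.

For 95% confidence, z* = 1.96 (from standard normal table)

Margin of error formula for z-interval: E = z* × σ/√n

E = 1.96 × 13.1/√33
  = 1.96 × 2.280417
  = 4.4696

Rounded to 2 decimal places:

4.47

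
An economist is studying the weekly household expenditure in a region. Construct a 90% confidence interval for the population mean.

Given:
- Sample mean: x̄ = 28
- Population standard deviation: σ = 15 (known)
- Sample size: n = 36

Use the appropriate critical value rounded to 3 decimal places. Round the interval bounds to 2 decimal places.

The population standard deviation σ is known, so use a z-interval (standard normal critical value).

For 90% confidence, z* = 1.645 (from standard normal table)

Standard error: SE = σ/√n = 15/√36 = 2.500000

Margin of error: E = z* × SE = 1.645 × 2.500000 = 4.1125

Z-interval: x̄ ± E = 28 ± 4.1125 = (23.8875, 32.1125)

Rounded to 2 decimal places:

(23.89, 32.11)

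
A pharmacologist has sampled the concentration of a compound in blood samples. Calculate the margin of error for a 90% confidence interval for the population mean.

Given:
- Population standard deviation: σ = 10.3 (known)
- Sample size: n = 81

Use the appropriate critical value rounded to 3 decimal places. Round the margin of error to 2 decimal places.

The population standard deviation σ is known, so use the z-interval margin of error formula.

For 90% confidence, z* = 1.645 (from standard normal table)

Margin of error formula for z-interval: E = z* × σ/√n

E = 1.645 × 10.3/√81
  = 1.645 × 1.144444
  = 1.8826

Rounded to 2 decimal places:

1.88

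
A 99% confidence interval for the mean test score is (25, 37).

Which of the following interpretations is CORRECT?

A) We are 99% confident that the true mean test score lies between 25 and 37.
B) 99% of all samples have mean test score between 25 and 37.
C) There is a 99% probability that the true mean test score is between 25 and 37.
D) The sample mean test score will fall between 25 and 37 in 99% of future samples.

A confidence interval represents our confidence in the procedure, not a probability statement about the parameter.

Key concept: If we repeated this sampling process many times and computed a 99% CI each time, about 99% of those intervals would contain the true population parameter.

For this specific interval (25, 37):
- Midpoint (point estimate): 31
- Margin of error: 6

The correct interpretation is the one stating confidence that the true parameter lies in the interval — option A.

A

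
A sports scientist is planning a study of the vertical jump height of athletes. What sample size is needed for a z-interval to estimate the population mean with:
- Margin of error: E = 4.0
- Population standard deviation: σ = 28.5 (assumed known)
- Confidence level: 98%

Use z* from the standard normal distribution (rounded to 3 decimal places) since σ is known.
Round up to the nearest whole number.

Using z* since population σ is known (z-interval formula).

For 98% confidence, z* = 2.326 (from standard normal table)

Sample size formula for z-interval: n = (z*σ/E)²

n = (2.326 × 28.5 / 4.0)²
  = (16.572750)²
  = 274.6560

Round up to the nearest whole number: n = 275

275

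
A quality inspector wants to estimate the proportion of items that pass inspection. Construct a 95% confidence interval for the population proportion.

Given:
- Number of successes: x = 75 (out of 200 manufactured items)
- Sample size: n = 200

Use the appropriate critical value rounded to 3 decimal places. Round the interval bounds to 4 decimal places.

Sample proportion: p̂ = 75/200 = 0.375000

Check conditions for normal approximation:
  np̂ = 75 ≥ 10 ✓
  n(1-p̂) = 125 ≥ 10 ✓

The sample is large enough, so use a z-interval (normal approximation) for the proportion.

For 95% confidence, z* = 1.96 (from standard normal table)

Standard error: SE = √(p̂(1-p̂)/n) = √(0.375000×0.625000/200) = 0.03423266

Margin of error: E = z* × SE = 1.96 × 0.03423266 = 0.067096

Z-interval: p̂ ± E = 0.375000 ± 0.067096 = (0.307904, 0.442096)

Rounded to 4 decimal places:

(0.3079, 0.4421)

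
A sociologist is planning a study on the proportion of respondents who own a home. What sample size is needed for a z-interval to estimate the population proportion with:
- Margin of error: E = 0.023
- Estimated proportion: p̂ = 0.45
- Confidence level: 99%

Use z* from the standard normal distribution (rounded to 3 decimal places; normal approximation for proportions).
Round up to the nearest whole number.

Using z* for proportion z-interval (normal approximation).

For 99% confidence, z* = 2.576 (from standard normal table)

Sample size formula for proportion z-interval: n = z*²p̂(1-p̂)/E²

n = 2.576² × 0.45 × 0.55 / 0.023²
  = 6.635776 × 0.2475 / 0.000529
  = 3104.6400

Round up to the nearest whole number: n = 3105

3105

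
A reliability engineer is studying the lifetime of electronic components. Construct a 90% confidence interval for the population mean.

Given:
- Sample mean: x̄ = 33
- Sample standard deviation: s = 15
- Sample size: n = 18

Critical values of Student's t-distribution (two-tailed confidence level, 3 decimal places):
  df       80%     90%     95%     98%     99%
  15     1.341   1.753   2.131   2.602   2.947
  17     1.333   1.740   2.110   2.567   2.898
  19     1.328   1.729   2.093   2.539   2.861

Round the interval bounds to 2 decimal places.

The population standard deviation σ is unknown (only the sample standard deviation s is given), so use a t-interval with df = n - 1 = 18 - 1 = 17.

For 90% confidence with df = 17, t* = 1.740 (from t-table)

Standard error: SE = s/√n = 15/√18 = 3.535534

Margin of error: E = t* × SE = 1.740 × 3.535534 = 6.1518

T-interval: x̄ ± E = 33 ± 6.1518 = (26.8482, 39.1518)

Rounded to 2 decimal places:

(26.85, 39.15)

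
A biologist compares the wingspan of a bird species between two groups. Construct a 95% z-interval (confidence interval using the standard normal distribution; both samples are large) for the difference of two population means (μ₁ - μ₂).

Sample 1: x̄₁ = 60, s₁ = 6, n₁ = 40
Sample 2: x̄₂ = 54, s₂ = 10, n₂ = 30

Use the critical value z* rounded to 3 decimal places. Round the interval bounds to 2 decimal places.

Both samples are large (n₁ = 40 ≥ 30, n₂ = 30 ≥ 30), so a z-interval for the difference of means applies.

Point estimate: x̄₁ - x̄₂ = 60 - 54 = 6

Standard error: SE = √(s₁²/n₁ + s₂²/n₂)
= √(6²/40 + 10²/30)
= √(0.900000 + 3.333333)
= 2.057507

For 95% confidence, z* = 1.96 (from standard normal table)
Margin of error: E = z* × SE = 1.96 × 2.057507 = 4.0327

Z-interval: (x̄₁ - x̄₂) ± E = 6 ± 4.0327 = (1.9673, 10.0327)

Rounded to 2 decimal places:

(1.97, 10.03)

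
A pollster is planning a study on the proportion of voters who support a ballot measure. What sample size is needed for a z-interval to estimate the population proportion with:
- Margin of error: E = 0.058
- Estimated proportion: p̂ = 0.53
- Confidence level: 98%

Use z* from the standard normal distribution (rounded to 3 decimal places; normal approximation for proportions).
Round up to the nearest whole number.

Using z* for proportion z-interval (normal approximation).

For 98% confidence, z* = 2.326 (from standard normal table)

Sample size formula for proportion z-interval: n = z*²p̂(1-p̂)/E²

n = 2.326² × 0.53 × 0.47 / 0.058²
  = 5.410276 × 0.2491 / 0.003364
  = 400.6242

Round up to the nearest whole number: n = 401

401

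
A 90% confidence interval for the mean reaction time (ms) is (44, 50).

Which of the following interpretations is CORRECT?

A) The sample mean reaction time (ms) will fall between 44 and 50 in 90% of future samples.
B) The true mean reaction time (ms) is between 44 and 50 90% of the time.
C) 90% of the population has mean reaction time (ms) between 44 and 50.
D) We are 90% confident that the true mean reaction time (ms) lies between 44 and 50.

A confidence interval represents our confidence in the procedure, not a probability statement about the parameter.

Key concept: If we repeated this sampling process many times and computed a 90% CI each time, about 90% of those intervals would contain the true population parameter.

For this specific interval (44, 50):
- Midpoint (point estimate): 47
- Margin of error: 3

The correct interpretation is the one stating confidence that the true parameter lies in the interval — option D.

D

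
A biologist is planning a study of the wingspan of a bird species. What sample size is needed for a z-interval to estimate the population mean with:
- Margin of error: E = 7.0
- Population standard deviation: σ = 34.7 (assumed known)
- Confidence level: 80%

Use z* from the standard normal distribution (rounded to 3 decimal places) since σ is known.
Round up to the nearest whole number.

Using z* since population σ is known (z-interval formula).

For 80% confidence, z* = 1.282 (from standard normal table)

Sample size formula for z-interval: n = (z*σ/E)²

n = (1.282 × 34.7 / 7.0)²
  = (6.355057)²
  = 40.3868

Round up to the nearest whole number: n = 41

41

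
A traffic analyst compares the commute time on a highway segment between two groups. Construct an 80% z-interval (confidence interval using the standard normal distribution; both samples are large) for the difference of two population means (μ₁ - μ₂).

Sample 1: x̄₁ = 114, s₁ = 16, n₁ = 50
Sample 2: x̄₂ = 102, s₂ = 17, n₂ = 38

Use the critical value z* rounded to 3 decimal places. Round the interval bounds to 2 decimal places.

Both samples are large (n₁ = 50 ≥ 30, n₂ = 38 ≥ 30), so a z-interval for the difference of means applies.

Point estimate: x̄₁ - x̄₂ = 114 - 102 = 12

Standard error: SE = √(s₁²/n₁ + s₂²/n₂)
= √(16²/50 + 17²/38)
= √(5.120000 + 7.605263)
= 3.567249

For 80% confidence, z* = 1.282 (from standard normal table)
Margin of error: E = z* × SE = 1.282 × 3.567249 = 4.5732

Z-interval: (x̄₁ - x̄₂) ± E = 12 ± 4.5732 = (7.4268, 16.5732)

Rounded to 2 decimal places:

(7.43, 16.57)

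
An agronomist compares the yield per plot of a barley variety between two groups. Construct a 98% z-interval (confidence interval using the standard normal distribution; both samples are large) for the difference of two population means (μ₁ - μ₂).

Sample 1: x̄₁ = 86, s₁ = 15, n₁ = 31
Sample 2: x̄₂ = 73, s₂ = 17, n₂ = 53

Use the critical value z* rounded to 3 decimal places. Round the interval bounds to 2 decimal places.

Both samples are large (n₁ = 31 ≥ 30, n₂ = 53 ≥ 30), so a z-interval for the difference of means applies.

Point estimate: x̄₁ - x̄₂ = 86 - 73 = 13

Standard error: SE = √(s₁²/n₁ + s₂²/n₂)
= √(15²/31 + 17²/53)
= √(7.258065 + 5.452830)
= 3.565234

For 98% confidence, z* = 2.326 (from standard normal table)
Margin of error: E = z* × SE = 2.326 × 3.565234 = 8.2927

Z-interval: (x̄₁ - x̄₂) ± E = 13 ± 8.2927 = (4.7073, 21.2927)

Rounded to 2 decimal places:

(4.71, 21.29)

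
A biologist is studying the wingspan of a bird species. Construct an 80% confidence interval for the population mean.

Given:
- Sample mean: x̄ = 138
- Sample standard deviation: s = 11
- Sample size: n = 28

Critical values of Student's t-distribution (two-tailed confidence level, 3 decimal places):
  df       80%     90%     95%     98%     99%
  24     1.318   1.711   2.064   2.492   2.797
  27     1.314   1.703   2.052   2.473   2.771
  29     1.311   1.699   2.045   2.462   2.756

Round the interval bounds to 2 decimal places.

The population standard deviation σ is unknown (only the sample standard deviation s is given), so use a t-interval with df = n - 1 = 28 - 1 = 27.

For 80% confidence with df = 27, t* = 1.314 (from t-table)

Standard error: SE = s/√n = 11/√28 = 2.078805

Margin of error: E = t* × SE = 1.314 × 2.078805 = 2.7315

T-interval: x̄ ± E = 138 ± 2.7315 = (135.2685, 140.7315)

Rounded to 2 decimal places:

(135.27, 140.73)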